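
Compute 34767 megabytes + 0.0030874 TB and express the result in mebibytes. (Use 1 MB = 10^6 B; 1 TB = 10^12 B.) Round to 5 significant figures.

36101 MiB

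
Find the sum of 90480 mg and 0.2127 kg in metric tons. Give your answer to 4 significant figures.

0.0003032 metric tons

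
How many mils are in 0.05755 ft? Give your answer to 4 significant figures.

690.6 mil

1 ft = 12000.0 mils.
So 0.05755 × 12000.0 ≈ 690.6 mil.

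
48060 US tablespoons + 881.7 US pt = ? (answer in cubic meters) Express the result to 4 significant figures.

1.128 cubic meters

48060 US tbsp = 0.710652 m³ and 881.7 US pt = 0.417200 m³.
0.710652 + 0.417200 ≈ 1.128 m³.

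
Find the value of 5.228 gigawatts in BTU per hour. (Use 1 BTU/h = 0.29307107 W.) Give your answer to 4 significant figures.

1.784e+10 BTU per hour

1 GW = 3.41214e+9 BTU/h.
So 5.228 × 3.41214e+9 ≈ 1.784e+10 BTU/h.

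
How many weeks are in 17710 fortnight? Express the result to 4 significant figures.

35420 wk

1 fortnight = 2.00000 wk.
17710 × 2.00000 ≈ 35420 wk.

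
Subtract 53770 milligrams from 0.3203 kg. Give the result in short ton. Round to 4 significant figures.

0.3203 kg = 0.000353070 short ton and 53770 mg = 5.92713 × 10^-5 short ton.
0.000353070 − 5.92713 × 10^-5 ≈ 0.0002938 short ton.

0.0002938 short ton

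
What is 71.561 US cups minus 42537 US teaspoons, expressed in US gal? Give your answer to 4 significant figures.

71.561 US cup = 4.47256 US gal and 42537 US tsp = 55.3867 US gal.
4.47256 − 55.3867 ≈ -50.91 US gal.

-50.91 US gallons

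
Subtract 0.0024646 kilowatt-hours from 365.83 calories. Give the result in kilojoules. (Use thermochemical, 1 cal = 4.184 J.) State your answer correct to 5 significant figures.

-7.3419 kJ

365.83 cal = 1.53063 kJ and 0.0024646 kWh = 8.87256 kJ.
1.53063 − 8.87256 ≈ -7.3419 kJ.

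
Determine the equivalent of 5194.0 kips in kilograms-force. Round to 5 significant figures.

2.3560e+6 kgf

1 kip = 453.592 kgf.
Thus 5194.0 × 453.592 ≈ 2.3560e+6 kgf.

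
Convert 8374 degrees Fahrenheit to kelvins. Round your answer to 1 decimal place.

4907.6 kelvins

K = (°F + 459.67) × 5/9.
Applying the formula gives 4907.6 K.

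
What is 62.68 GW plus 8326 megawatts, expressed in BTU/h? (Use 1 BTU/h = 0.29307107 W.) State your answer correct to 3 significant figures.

2.42e+11 BTU/h

62.68 GW = 2.13873e+11 BTU/h and 8326 MW = 2.84095e+10 BTU/h.
2.13873e+11 + 2.84095e+10 ≈ 2.42e+11 BTU/h.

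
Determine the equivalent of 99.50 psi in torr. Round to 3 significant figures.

5150 torr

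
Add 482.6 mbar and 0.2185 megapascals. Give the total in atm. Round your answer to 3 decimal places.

2.633 atmospheres

482.6 mbar = 0.476289 atm and 0.2185 MPa = 2.15643 atm.
0.476289 + 2.15643 ≈ 2.633 atm.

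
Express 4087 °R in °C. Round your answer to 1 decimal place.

°R = (°C + 273.15) × 9/5.
Applying the formula gives 1997.4 °C.

1997.4 °C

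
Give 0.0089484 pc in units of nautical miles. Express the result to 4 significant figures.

1 parsec = 1.66613 × 10^13 nmi.
Thus 0.0089484 × 1.66613 × 10^13 ≈ 1.491 × 10^11 nmi.

1.491 × 10^11 nmi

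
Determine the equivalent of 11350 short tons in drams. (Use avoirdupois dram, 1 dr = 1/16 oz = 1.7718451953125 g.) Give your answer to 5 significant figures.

1 short ton = 512000 drams.
11350 × 512000 ≈ 5.8112 × 10^9 dr.

5.8112 × 10^9 drams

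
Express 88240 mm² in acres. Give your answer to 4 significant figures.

1 mm² = 2.47105e-10 acres.
Then 88240 × 2.47105e-10 ≈ 2.180e-5 acre.

2.180e-5 acre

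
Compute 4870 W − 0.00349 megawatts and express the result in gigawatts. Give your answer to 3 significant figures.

1.38 × 10^-6 gigawatts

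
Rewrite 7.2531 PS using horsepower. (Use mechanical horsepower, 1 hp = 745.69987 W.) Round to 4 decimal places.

7.1539 hp

1 PS = 0.986320 horsepower.
Then 7.2531 × 0.986320 ≈ 7.1539 hp.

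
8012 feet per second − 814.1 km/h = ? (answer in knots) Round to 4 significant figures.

4307 knots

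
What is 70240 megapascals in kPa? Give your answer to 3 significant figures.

1 MPa = 1000.00 kilopascals.
70240 × 1000.00 ≈ 7.02 × 10^7 kPa.

7.02 × 10^7 kilopascals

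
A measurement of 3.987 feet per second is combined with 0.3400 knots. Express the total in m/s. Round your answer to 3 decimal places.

1.390 m/s

3.987 ft/s = 1.21524 m/s and 0.3400 kn = 0.174911 m/s.
1.21524 + 0.174911 ≈ 1.390 m/s.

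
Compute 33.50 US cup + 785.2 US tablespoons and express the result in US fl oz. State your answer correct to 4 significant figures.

33.50 US cup = 268.000 US fl oz and 785.2 US tbsp = 392.600 US fl oz.
268.000 + 392.600 ≈ 660.6 US fl oz.

660.6 US fluid ounces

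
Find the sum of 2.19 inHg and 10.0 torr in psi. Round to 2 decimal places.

1.27 psi

2.19 inHg = 1.07563 psi and 10.0 torr = 0.193368 psi.
1.07563 + 0.193368 ≈ 1.27 psi.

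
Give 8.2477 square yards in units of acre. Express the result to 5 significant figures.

0.0017041 acre

1 yd² = 0.000206612 acre.
Then 8.2477 × 0.000206612 ≈ 0.0017041 acre.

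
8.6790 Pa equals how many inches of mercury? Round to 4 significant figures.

1 Pa = 0.000295300 inches of mercury.
Then 8.6790 × 0.000295300 ≈ 0.002563 inHg.

0.002563 inHg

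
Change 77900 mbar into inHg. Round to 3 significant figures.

2300 inHg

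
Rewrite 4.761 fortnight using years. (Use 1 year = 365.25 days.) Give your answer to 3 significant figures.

1 fortnight = 0.0383299 years.
Then 4.761 × 0.0383299 ≈ 0.182 yr.

0.182 years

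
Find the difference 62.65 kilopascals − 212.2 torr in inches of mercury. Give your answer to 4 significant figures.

62.65 kPa = 18.5005 inHg and 212.2 torr = 8.35433 inHg.
18.5005 − 8.35433 ≈ 10.15 inHg.

10.15 inHg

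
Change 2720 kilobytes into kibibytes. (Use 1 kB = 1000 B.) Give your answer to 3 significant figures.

1 kilobyte = 0.9765625 kibibytes.
Thus 2720 × 0.9765625 ≈ 2660 KiB.

2660 KiB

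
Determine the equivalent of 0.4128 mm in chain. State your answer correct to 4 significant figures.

2.052e-5 chains

1 millimeter = 4.97097e-5 chain.
Thus 0.4128 × 4.97097e-5 ≈ 2.052e-5 chain.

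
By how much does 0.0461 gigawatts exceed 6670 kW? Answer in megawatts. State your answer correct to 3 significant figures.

0.0461 GW = 46.1000 MW and 6670 kW = 6.67000 MW.
46.1000 − 6.67000 ≈ 39.4 MW.

39.4 megawatts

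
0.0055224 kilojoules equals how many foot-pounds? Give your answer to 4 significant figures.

4.073 ft·lbf

1 kilojoule = 737.562 ft·lbf.
Then 0.0055224 × 737.562 ≈ 4.073 ft·lbf.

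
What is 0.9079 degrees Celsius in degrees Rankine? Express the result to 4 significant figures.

493.3 °R

°R = (°C + 273.15) × 9/5.
Applying the formula gives 493.3 °R.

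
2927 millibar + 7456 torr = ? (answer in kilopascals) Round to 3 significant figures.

2927 mbar = 292.700 kPa and 7456 torr = 994.052 kPa.
292.700 + 994.052 ≈ 1290 kPa.

1290 kPa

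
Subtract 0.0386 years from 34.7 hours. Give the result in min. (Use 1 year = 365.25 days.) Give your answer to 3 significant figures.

34.7 h = 2082.00 min and 0.0386 yr = 20302.1 min.
2082.00 − 20302.1 ≈ -18200 min.

-18200 min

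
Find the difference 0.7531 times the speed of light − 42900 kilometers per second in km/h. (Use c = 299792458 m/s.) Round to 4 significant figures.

6.583 × 10^8 km/h

0.7531 c = 8.12785 × 10^8 km/h and 42900 km/s = 1.54440 × 10^8 km/h.
8.12785 × 10^8 − 1.54440 × 10^8 ≈ 6.583 × 10^8 km/h.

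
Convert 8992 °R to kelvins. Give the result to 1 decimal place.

4995.6 K

°R = K × 9/5.
Applying the formula gives 4995.6 K.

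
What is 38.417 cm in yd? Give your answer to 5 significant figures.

0.42013 yd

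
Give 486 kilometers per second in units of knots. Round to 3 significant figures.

945000 kn

1 km/s = 1943.84 kn.
486 × 1943.84 ≈ 945000 kn.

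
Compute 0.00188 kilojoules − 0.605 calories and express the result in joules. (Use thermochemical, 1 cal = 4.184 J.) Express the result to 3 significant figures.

0.00188 kJ = 1.88000 J and 0.605 cal = 2.53132 J.
1.88000 − 2.53132 ≈ -0.651 J.

-0.651 J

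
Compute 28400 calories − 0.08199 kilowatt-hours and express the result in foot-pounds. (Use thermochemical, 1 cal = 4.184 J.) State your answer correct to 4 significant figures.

-130100 ft·lbf

28400 cal = 87641.3 ft·lbf and 0.08199 kWh = 217702 ft·lbf.
87641.3 − 217702 ≈ -130100 ft·lbf.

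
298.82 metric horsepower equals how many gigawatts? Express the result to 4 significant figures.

0.0002198 GW

1 PS = 7.35499e-7 GW.
Thus 298.82 × 7.35499e-7 ≈ 0.0002198 GW.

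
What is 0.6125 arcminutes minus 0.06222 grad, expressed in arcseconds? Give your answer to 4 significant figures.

0.6125 arcmin = 36.7500 arcsec and 0.06222 grad = 201.593 arcsec.
36.7500 − 201.593 ≈ -164.8 arcsec.

-164.8 arcsec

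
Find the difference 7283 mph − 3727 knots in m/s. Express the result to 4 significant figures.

7283 mph = 3255.79 m/s and 3727 kn = 1917.33 m/s.
3255.79 − 1917.33 ≈ 1338 m/s.

1338 m/s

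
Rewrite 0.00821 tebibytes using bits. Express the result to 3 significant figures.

7.22e+10 bit

1 TiB = 8.79609e+12 bits.
0.00821 × 8.79609e+12 ≈ 7.22e+10 bit.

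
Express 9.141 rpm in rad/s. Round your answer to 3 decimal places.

0.957 radians per second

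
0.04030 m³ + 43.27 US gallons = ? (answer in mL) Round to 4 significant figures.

204100 mL

0.04030 m³ = 40300.0 mL and 43.27 US gal = 163795 mL.
40300.0 + 163795 ≈ 204100 mL.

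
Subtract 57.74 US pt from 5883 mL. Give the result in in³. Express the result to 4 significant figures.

5883 mL = 359.003 in³ and 57.74 US pt = 1667.24 in³.
359.003 − 1667.24 ≈ -1308 in³.

-1308 cubic inches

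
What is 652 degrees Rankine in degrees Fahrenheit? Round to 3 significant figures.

°R = °F + 459.67.
Applying the formula gives 192 °F.

192 °F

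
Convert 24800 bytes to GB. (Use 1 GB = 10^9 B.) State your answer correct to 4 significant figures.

2.480e-5 gigabytes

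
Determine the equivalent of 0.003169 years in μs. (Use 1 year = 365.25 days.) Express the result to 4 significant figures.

1 yr = 3.15576e+13 μs.
Then 0.003169 × 3.15576e+13 ≈ 1.000e+11 μs.

1.000e+11 microseconds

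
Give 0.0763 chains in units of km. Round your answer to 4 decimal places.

0.0015 km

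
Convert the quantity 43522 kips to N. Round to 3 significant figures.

1.94e+8 N

1 kip = 4448.22 N.
Then 43522 × 4448.22 ≈ 1.94e+8 N.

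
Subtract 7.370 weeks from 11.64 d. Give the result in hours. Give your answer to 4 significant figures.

-958.8 h

11.64 d = 279.360 h and 7.370 wk = 1238.16 h.
279.360 − 1238.16 ≈ -958.8 h.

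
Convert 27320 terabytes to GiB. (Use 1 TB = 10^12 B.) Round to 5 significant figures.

1 TB = 931.323 gibibytes.
Thus 27320 × 931.323 ≈ 2.5444 × 10^7 GiB.

2.5444 × 10^7 GiB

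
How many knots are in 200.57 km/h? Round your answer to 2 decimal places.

108.30 kn

1 km/h = 0.539957 knots.
Then 200.57 × 0.539957 ≈ 108.30 kn.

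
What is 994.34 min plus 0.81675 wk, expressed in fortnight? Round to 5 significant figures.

994.34 min = 0.0493224 fortnight and 0.81675 wk = 0.408375 fortnight.
0.0493224 + 0.408375 ≈ 0.45770 fortnight.

0.45770 fortnights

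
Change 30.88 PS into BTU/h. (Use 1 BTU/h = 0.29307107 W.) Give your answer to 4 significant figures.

1 metric horsepower = 2509.63 BTU/h.
Thus 30.88 × 2509.63 ≈ 77500 BTU/h.

77500 BTU/h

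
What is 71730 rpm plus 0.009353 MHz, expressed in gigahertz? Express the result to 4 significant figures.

71730 rpm = 1.19550e-6 GHz and 0.009353 MHz = 9.35300e-6 GHz.
1.19550e-6 + 9.35300e-6 ≈ 1.055e-5 GHz.

1.055e-5 gigahertz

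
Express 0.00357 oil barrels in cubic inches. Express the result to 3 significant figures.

34.6 in³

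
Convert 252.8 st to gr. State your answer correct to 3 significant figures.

2.48 × 10^7 gr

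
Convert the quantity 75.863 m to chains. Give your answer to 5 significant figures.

1 m = 0.0497097 chain.
75.863 × 0.0497097 ≈ 3.7711 chain.

3.7711 chain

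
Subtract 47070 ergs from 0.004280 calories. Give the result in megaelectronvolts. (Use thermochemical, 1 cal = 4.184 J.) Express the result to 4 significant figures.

0.004280 cal = 1.11770 × 10^11 MeV and 47070 erg = 2.93788 × 10^10 MeV.
1.11770 × 10^11 − 2.93788 × 10^10 ≈ 8.239 × 10^10 MeV.

8.239 × 10^10 MeV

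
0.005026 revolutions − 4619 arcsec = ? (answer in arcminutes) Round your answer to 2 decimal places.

31.58 arcminutes

0.005026 rev = 108.562 arcmin and 4619 arcsec = 76.9833 arcmin.
108.562 − 76.9833 ≈ 31.58 arcmin.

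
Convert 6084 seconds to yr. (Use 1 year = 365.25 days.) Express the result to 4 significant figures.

1 s = 3.16881e-8 years.
6084 × 3.16881e-8 ≈ 0.0001928 yr.

0.0001928 yr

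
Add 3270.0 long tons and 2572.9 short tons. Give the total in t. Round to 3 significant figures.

3270.0 long ton = 3322.47 t and 2572.9 short ton = 2334.10 t.
3322.47 + 2334.10 ≈ 5660 t.

5660 t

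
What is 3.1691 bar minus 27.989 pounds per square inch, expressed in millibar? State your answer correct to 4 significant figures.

1239 mbar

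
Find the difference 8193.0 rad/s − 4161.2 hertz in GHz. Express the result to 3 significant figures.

-2.86 × 10^-6 GHz

8193.0 rad/s = 1.30396 × 10^-6 GHz and 4161.2 Hz = 4.16120 × 10^-6 GHz.
1.30396 × 10^-6 − 4.16120 × 10^-6 ≈ -2.86 × 10^-6 GHz.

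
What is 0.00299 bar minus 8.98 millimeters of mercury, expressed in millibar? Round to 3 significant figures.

-8.98 millibar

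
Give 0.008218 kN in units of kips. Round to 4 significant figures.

0.001847 kip

1 kN = 0.224809 kip.
So 0.008218 × 0.224809 ≈ 0.001847 kip.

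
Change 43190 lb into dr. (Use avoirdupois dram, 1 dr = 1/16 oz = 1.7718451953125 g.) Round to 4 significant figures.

1 lb = 256.000 drams.
Then 43190 × 256.000 ≈ 1.106 × 10^7 dr.

1.106 × 10^7 dr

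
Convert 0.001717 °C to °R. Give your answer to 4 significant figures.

491.7 degrees Rankine

°R = (°C + 273.15) × 9/5.
Applying the formula gives 491.7 °R.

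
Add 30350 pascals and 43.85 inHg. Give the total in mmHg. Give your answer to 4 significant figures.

1341 mmHg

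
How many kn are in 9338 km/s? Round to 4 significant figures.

1.815e+7 knots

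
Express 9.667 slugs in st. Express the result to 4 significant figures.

22.22 st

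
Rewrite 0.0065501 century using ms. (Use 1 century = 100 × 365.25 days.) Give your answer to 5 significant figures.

1 century = 3.15576 × 10^12 ms.
0.0065501 × 3.15576 × 10^12 ≈ 2.0671 × 10^10 ms.

2.0671 × 10^10 milliseconds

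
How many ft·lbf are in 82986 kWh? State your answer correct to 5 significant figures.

1 kilowatt-hour = 2.65522 × 10^6 foot-pounds.
Thus 82986 × 2.65522 × 10^6 ≈ 2.2035 × 10^11 ft·lbf.

2.2035 × 10^11 ft·lbf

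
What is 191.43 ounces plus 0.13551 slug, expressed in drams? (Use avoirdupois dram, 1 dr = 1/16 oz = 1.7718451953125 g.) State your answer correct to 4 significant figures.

191.43 oz = 3062.88 dr and 0.13551 slug = 1116.14 dr.
3062.88 + 1116.14 ≈ 4179 dr.

4179 dr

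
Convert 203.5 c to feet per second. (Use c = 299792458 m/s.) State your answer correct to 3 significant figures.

2.00e+11 feet per second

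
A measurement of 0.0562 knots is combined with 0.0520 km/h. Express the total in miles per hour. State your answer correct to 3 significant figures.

0.0970 miles per hour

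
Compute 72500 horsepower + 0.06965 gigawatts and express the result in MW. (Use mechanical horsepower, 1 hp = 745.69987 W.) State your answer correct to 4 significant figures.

72500 hp = 54.0632 MW and 0.06965 GW = 69.6500 MW.
54.0632 + 69.6500 ≈ 123.7 MW.

123.7 MW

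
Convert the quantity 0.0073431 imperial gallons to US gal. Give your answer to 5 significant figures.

1 imperial gallon = 1.20095 US gal.
Then 0.0073431 × 1.20095 ≈ 0.0088187 US gal.

0.0088187 US gallons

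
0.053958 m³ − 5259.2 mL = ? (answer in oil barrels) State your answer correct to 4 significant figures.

0.053958 m³ = 0.339386 bbl and 5259.2 mL = 0.0330794 bbl.
0.339386 − 0.0330794 ≈ 0.3063 bbl.

0.3063 bbl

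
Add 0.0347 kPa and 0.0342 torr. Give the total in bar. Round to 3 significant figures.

0.000393 bar

0.0347 kPa = 0.0003470000 bar and 0.0342 torr = 4.559625 × 10^-5 bar.
0.0003470000 + 4.559625 × 10^-5 ≈ 0.000393 bar.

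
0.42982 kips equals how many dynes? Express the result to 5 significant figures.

1.9119 × 10^8 dyn

1 kip = 4.44822 × 10^8 dyn.
0.42982 × 4.44822 × 10^8 ≈ 1.9119 × 10^8 dyn.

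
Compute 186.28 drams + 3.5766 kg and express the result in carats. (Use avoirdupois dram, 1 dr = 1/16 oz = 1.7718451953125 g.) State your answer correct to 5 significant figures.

186.28 dr = 1650.30 ct and 3.5766 kg = 17883.0 ct.
1650.30 + 17883.0 ≈ 19533 ct.

19533 carats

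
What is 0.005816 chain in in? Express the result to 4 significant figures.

4.606 in

1 chain = 792.000 inches.
Then 0.005816 × 792.000 ≈ 4.606 in.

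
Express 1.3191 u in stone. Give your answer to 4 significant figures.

3.449 × 10^-28 st

1 u = 2.61490 × 10^-28 st.
Thus 1.3191 × 2.61490 × 10^-28 ≈ 3.449 × 10^-28 st.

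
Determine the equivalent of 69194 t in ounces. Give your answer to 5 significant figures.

1 t = 35274.0 ounces.
69194 × 35274.0 ≈ 2.4407 × 10^9 oz.

2.4407 × 10^9 oz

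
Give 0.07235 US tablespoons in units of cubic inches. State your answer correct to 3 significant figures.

0.0653 in³

1 US tbsp = 0.902344 in³.
0.07235 × 0.902344 ≈ 0.0653 in³.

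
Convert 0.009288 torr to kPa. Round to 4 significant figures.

1 torr = 0.133322 kilopascals.
So 0.009288 × 0.133322 ≈ 0.001238 kPa.

0.001238 kPa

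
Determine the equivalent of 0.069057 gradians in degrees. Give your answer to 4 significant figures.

0.06215 °

1 grad = 0.900000 °.
Then 0.069057 × 0.900000 ≈ 0.06215 °.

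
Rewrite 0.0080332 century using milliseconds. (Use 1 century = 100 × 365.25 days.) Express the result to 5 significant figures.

2.5351e+10 ms

1 century = 3.15576e+12 ms.
0.0080332 × 3.15576e+12 ≈ 2.5351e+10 ms.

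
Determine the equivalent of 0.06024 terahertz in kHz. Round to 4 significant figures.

6.024 × 10^7 kilohertz

1 terahertz = 1.00000 × 10^9 kilohertz.
So 0.06024 × 1.00000 × 10^9 ≈ 6.024 × 10^7 kHz.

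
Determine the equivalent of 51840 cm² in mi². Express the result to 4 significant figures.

1 cm² = 3.86102e-11 mi².
Thus 51840 × 3.86102e-11 ≈ 2.002e-6 mi².

2.002e-6 mi²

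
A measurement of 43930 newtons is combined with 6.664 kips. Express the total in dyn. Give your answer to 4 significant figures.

43930 N = 4.39300e+9 dyn and 6.664 kip = 2.96429e+9 dyn.
4.39300e+9 + 2.96429e+9 ≈ 7.357e+9 dyn.

7.357e+9 dynes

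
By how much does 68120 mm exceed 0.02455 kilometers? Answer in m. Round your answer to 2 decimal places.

43.57 meters

68120 mm = 68.1200 m and 0.02455 km = 24.5500 m.
68.1200 − 24.5500 ≈ 43.57 m.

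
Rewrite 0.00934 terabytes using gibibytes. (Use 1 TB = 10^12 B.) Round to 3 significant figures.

8.70 gibibytes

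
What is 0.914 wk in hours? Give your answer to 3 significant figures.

154 h

1 wk = 168.000 h.
Thus 0.914 × 168.000 ≈ 154 h.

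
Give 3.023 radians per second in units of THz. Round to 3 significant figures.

4.81e-13 THz

1 rad/s = 1.59155e-13 terahertz.
Thus 3.023 × 1.59155e-13 ≈ 4.81e-13 THz.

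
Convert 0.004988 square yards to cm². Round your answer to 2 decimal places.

41.71 cm²

1 yd² = 8361.27 cm².
Thus 0.004988 × 8361.27 ≈ 41.71 cm².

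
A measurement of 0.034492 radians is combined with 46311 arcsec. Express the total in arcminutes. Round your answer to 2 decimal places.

890.42 arcminutes

0.034492 rad = 118.5748 arcmin and 46311 arcsec = 771.8500 arcmin.
118.5748 + 771.8500 ≈ 890.42 arcmin.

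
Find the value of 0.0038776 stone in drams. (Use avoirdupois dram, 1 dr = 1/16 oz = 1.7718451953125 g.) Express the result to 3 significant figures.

13.9 drams

1 stone = 3584.00 drams.
Then 0.0038776 × 3584.00 ≈ 13.9 dr.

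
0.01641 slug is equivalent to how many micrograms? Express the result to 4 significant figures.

2.395 × 10^8 μg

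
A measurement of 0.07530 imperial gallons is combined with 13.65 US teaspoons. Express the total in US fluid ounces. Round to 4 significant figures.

13.85 US fl oz

0.07530 imp gal = 11.5752 US fl oz and 13.65 US tsp = 2.27500 US fl oz.
11.5752 + 2.27500 ≈ 13.85 US fl oz.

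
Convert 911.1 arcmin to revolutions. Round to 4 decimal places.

0.0422 rev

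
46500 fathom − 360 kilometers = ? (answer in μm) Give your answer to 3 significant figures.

46500 fathom = 8.50392e+10 μm and 360 km = 3.60000e+11 μm.
8.50392e+10 − 3.60000e+11 ≈ -2.75e+11 μm.

-2.75e+11 micrometers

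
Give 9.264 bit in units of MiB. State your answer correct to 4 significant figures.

1.104 × 10^-6 mebibytes

1 bit = 1.19209 × 10^-7 mebibytes.
Thus 9.264 × 1.19209 × 10^-7 ≈ 1.104 × 10^-6 MiB.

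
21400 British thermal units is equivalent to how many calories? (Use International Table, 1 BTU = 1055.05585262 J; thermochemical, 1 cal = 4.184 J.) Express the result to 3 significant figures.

1 BTU = 252.164 cal.
Then 21400 × 252.164 ≈ 5.40 × 10^6 cal.

5.40 × 10^6 cal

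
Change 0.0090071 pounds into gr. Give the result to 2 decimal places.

1 pound = 7000.00 gr.
Thus 0.0090071 × 7000.00 ≈ 63.05 gr.

63.05 grains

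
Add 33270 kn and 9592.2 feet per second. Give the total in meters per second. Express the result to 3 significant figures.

20000 m/s

33270 kn = 17115.6 m/s and 9592.2 ft/s = 2923.70 m/s.
17115.6 + 2923.70 ≈ 20000 m/s.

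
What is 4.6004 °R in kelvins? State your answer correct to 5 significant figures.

2.5558 kelvins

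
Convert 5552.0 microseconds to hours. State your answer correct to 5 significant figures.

1.5422 × 10^-6 hours

1 microsecond = 2.77778 × 10^-10 hours.
Thus 5552.0 × 2.77778 × 10^-10 ≈ 1.5422 × 10^-6 h.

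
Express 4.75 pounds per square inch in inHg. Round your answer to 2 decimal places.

9.67 inches of mercury

1 psi = 2.03602 inHg.
So 4.75 × 2.03602 ≈ 9.67 inHg.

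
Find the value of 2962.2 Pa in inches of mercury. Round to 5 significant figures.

1 Pa = 0.000295300 inHg.
Then 2962.2 × 0.000295300 ≈ 0.87474 inHg.

0.87474 inHg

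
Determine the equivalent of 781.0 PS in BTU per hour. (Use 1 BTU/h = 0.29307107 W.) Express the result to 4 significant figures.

1 metric horsepower = 2509.63 BTU per hour.
781.0 × 2509.63 ≈ 1.960e+6 BTU/h.

1.960e+6 BTU/h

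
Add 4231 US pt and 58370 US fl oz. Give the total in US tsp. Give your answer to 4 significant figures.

756400 US teaspoons

4231 US pt = 406176 US tsp and 58370 US fl oz = 350220 US tsp.
406176 + 350220 ≈ 756400 US tsp.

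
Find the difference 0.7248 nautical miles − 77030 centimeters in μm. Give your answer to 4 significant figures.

0.7248 nmi = 1.34233e+9 μm and 77030 cm = 7.70300e+8 μm.
1.34233e+9 − 7.70300e+8 ≈ 5.720e+8 μm.

5.720e+8 μm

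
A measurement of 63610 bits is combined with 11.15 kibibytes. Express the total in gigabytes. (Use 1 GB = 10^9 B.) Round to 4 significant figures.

63610 bit = 7.95125e-6 GB and 11.15 KiB = 1.14176e-5 GB.
7.95125e-6 + 1.14176e-5 ≈ 1.937e-5 GB.

1.937e-5 gigabytes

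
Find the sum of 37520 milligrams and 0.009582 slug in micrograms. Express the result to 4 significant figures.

37520 mg = 3.75200e+7 μg and 0.009582 slug = 1.39839e+8 μg.
3.75200e+7 + 1.39839e+8 ≈ 1.774e+8 μg.

1.774e+8 micrograms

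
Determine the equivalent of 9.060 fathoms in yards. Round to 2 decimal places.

18.12 yd

1 fathom = 2.00000 yards.
9.060 × 2.00000 ≈ 18.12 yd.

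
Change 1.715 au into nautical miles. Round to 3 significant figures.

1 au = 8.07764e+7 nmi.
Thus 1.715 × 8.07764e+7 ≈ 1.39e+8 nmi.

1.39e+8 nmi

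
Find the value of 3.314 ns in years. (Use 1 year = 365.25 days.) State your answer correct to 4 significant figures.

1.050e-16 yr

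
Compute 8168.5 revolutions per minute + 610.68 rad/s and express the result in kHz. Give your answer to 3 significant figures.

8168.5 rpm = 0.136142 kHz and 610.68 rad/s = 0.0971927 kHz.
0.136142 + 0.0971927 ≈ 0.233 kHz.

0.233 kHz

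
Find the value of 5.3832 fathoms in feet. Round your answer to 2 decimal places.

1 fathom = 6.00000 feet.
Thus 5.3832 × 6.00000 ≈ 32.30 ft.

32.30 feet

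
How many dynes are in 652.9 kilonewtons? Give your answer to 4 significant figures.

1 kN = 1.00000e+8 dyn.
So 652.9 × 1.00000e+8 ≈ 6.529e+10 dyn.

6.529e+10 dyn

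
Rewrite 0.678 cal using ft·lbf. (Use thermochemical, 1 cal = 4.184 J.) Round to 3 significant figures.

2.09 foot-pounds

1 cal = 3.08596 foot-pounds.
So 0.678 × 3.08596 ≈ 2.09 ft·lbf.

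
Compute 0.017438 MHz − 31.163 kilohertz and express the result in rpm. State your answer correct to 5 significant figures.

-823500 rpm

0.017438 MHz = 1.04628 × 10^6 rpm and 31.163 kHz = 1.86978 × 10^6 rpm.
1.04628 × 10^6 − 1.86978 × 10^6 ≈ -823500 rpm.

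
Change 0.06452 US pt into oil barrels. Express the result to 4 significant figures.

0.0001920 oil barrels

1 US pint = 0.00297619 bbl.
Then 0.06452 × 0.00297619 ≈ 0.0001920 bbl.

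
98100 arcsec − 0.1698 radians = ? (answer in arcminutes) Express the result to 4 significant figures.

1051 arcminutes

98100 arcsec = 1635.00 arcmin and 0.1698 rad = 583.729 arcmin.
1635.00 − 583.729 ≈ 1051 arcmin.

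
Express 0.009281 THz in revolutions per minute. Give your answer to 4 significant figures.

5.569 × 10^11 revolutions per minute

1 terahertz = 6.00000 × 10^13 rpm.
0.009281 × 6.00000 × 10^13 ≈ 5.569 × 10^11 rpm.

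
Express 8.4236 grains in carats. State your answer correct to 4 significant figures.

2.729 ct

1 gr = 0.323995 carats.
8.4236 × 0.323995 ≈ 2.729 ct.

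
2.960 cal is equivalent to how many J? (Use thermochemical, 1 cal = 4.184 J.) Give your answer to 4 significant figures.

1 calorie = 4.18400 joules.
2.960 × 4.18400 ≈ 12.38 J.

12.38 J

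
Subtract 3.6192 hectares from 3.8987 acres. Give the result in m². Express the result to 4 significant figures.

3.8987 acre = 15777.5 m² and 3.6192 ha = 36192.0 m².
15777.5 − 36192.0 ≈ -20410 m².

-20410 m²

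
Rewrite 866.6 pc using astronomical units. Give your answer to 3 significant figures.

1 parsec = 206265 astronomical units.
Thus 866.6 × 206265 ≈ 1.79 × 10^8 au.

1.79 × 10^8 astronomical units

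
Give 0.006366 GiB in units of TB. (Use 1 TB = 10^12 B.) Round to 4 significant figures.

1 gibibyte = 0.00107374 TB.
So 0.006366 × 0.00107374 ≈ 6.835 × 10^-6 TB.

6.835 × 10^-6 TB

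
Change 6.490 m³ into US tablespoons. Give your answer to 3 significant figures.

439000 US tbsp

1 m³ = 67628.0 US tbsp.
6.490 × 67628.0 ≈ 439000 US tbsp.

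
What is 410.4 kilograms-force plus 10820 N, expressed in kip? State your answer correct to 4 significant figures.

3.337 kip

410.4 kgf = 0.904777 kip and 10820 N = 2.43243 kip.
0.904777 + 2.43243 ≈ 3.337 kip.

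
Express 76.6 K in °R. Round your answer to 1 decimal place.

°R = K × 9/5.
Applying the formula gives 137.9 °R.

137.9 °R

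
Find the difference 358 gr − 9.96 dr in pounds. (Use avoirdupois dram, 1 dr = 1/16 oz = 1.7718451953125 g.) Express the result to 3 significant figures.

0.0122 pounds

358 gr = 0.05114286 lb and 9.96 dr = 0.03890625 lb.
0.05114286 − 0.03890625 ≈ 0.0122 lb.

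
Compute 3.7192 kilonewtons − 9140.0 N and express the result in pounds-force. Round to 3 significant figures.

-1220 pounds-force

3.7192 kN = 836.109 lbf and 9140.0 N = 2054.75 lbf.
836.109 − 2054.75 ≈ -1220 lbf.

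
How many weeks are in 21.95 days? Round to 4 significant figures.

3.136 weeks

1 d = 0.142857 weeks.
Then 21.95 × 0.142857 ≈ 3.136 wk.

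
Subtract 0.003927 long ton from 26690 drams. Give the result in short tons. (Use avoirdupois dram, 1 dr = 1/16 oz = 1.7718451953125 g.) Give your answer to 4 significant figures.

0.04773 short ton

26690 dr = 0.0521289 short ton and 0.003927 long ton = 0.00439824 short ton.
0.0521289 − 0.00439824 ≈ 0.04773 short ton.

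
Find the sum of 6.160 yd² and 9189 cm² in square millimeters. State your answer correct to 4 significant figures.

6.069e+6 square millimeters

6.160 yd² = 5.15054e+6 mm² and 9189 cm² = 918900 mm².
5.15054e+6 + 918900 ≈ 6.069e+6 mm².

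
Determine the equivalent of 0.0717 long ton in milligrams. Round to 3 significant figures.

7.29e+7 milligrams

1 long ton = 1.01605e+9 milligrams.
Then 0.0717 × 1.01605e+9 ≈ 7.29e+7 mg.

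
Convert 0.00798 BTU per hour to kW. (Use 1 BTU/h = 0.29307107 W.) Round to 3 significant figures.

1 BTU per hour = 0.000293071 kW.
So 0.00798 × 0.000293071 ≈ 2.34 × 10^-6 kW.

2.34 × 10^-6 kW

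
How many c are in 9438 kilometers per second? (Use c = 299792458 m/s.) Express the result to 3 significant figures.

1 kilometer per second = 3.33564e-6 c.
9438 × 3.33564e-6 ≈ 0.0315 c.

0.0315 c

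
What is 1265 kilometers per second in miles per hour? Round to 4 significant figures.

2.830e+6 mph

1 kilometer per second = 2236.94 mph.
So 1265 × 2236.94 ≈ 2.830e+6 mph.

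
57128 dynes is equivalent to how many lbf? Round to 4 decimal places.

1 dyne = 2.24809 × 10^-6 lbf.
So 57128 × 2.24809 × 10^-6 ≈ 0.1284 lbf.

0.1284 lbf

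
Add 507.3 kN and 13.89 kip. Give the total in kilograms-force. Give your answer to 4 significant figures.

507.3 kN = 51730.2 kgf and 13.89 kip = 6300.40 kgf.
51730.2 + 6300.40 ≈ 58030 kgf.

58030 kgf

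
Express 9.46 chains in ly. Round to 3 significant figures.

1 chain = 2.12635 × 10^-15 light-years.
Then 9.46 × 2.12635 × 10^-15 ≈ 2.01 × 10^-14 ly.

2.01 × 10^-14 ly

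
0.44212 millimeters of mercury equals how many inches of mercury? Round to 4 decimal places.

0.0174 inHg

1 millimeter of mercury = 0.0393701 inHg.
0.44212 × 0.0393701 ≈ 0.0174 inHg.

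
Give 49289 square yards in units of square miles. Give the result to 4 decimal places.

0.0159 square miles

1 square yard = 3.22831e-7 mi².
Then 49289 × 3.22831e-7 ≈ 0.0159 mi².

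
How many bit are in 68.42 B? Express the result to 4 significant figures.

1 byte = 8.00000 bits.
So 68.42 × 8.00000 ≈ 547.4 bit.

547.4 bits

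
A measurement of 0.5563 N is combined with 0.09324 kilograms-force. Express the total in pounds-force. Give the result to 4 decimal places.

0.5563 N = 0.125061 lbf and 0.09324 kgf = 0.205559 lbf.
0.125061 + 0.205559 ≈ 0.3306 lbf.

0.3306 lbf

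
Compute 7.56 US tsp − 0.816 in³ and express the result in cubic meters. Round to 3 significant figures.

7.56 US tsp = 3.72626e-5 m³ and 0.816 in³ = 1.33718e-5 m³.
3.72626e-5 − 1.33718e-5 ≈ 2.39e-5 m³.

2.39e-5 cubic meters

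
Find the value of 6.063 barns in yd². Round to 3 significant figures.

1 barn = 1.19599e-28 yd².
6.063 × 1.19599e-28 ≈ 7.25e-28 yd².

7.25e-28 square yards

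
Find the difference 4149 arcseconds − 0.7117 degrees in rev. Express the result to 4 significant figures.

4149 arcsec = 0.00320139 rev and 0.7117 ° = 0.00197694 rev.
0.00320139 − 0.00197694 ≈ 0.001224 rev.

0.001224 rev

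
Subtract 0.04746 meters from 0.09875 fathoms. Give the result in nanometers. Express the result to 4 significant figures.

1.331e+8 nm

0.09875 fathom = 1.80594e+8 nm and 0.04746 m = 4.74600e+7 nm.
1.80594e+8 − 4.74600e+7 ≈ 1.331e+8 nm.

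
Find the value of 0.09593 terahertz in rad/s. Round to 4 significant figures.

1 THz = 6.28319 × 10^12 rad/s.
Thus 0.09593 × 6.28319 × 10^12 ≈ 6.027 × 10^11 rad/s.

6.027 × 10^11 rad/s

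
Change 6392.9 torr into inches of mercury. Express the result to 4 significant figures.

251.7 inHg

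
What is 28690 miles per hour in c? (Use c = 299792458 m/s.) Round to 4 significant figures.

1 mile per hour = 1.49116e-9 times the speed of light.
Thus 28690 × 1.49116e-9 ≈ 4.278e-5 c.

4.278e-5 c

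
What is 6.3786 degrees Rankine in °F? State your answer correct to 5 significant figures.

-453.29 °F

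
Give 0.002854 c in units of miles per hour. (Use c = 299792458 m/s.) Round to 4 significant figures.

1 speed of light = 6.70617e+8 mph.
Then 0.002854 × 6.70617e+8 ≈ 1.914e+6 mph.

1.914e+6 miles per hour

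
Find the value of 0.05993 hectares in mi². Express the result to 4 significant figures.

1 hectare = 0.00386102 mi².
So 0.05993 × 0.00386102 ≈ 0.0002314 mi².

0.0002314 mi²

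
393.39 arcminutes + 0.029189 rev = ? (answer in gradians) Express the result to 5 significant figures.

393.39 arcmin = 7.28500 grad and 0.029189 rev = 11.6756 grad.
7.28500 + 11.6756 ≈ 18.961 grad.

18.961 grad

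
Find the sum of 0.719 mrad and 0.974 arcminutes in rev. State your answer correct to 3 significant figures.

0.000160 rev

0.719 mrad = 0.000114432 rev and 0.974 arcmin = 4.50926 × 10^-5 rev.
0.000114432 + 4.50926 × 10^-5 ≈ 0.000160 rev.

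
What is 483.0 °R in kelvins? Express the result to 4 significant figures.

268.3 kelvins

°R = K × 9/5.
Applying the formula gives 268.3 K.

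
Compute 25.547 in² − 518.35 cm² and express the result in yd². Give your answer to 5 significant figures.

-0.042282 square yards

25.547 in² = 0.0197122 yd² and 518.35 cm² = 0.0619941 yd².
0.0197122 − 0.0619941 ≈ -0.042282 yd².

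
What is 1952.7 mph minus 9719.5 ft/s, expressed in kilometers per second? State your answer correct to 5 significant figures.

-2.0896 km/s

1952.7 mph = 0.872935 km/s and 9719.5 ft/s = 2.96250 km/s.
0.872935 − 2.96250 ≈ -2.0896 km/s.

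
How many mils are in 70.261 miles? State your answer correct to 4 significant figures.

4.452 × 10^9 mils

1 mile = 6.33600 × 10^7 mil.
Thus 70.261 × 6.33600 × 10^7 ≈ 4.452 × 10^9 mil.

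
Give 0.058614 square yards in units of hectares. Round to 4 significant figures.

4.901e-6 hectares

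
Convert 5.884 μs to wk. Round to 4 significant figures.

9.729e-12 weeks

1 μs = 1.65344e-12 weeks.
Then 5.884 × 1.65344e-12 ≈ 9.729e-12 wk.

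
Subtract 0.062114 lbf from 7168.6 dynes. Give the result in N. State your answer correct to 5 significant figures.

-0.20461 N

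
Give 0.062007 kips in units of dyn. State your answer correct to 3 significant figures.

1 kip = 4.44822e+8 dyn.
Thus 0.062007 × 4.44822e+8 ≈ 2.76e+7 dyn.

2.76e+7 dyn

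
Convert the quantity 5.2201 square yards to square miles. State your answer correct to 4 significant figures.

1.685e-6 mi²

1 square yard = 3.22831e-7 mi².
Thus 5.2201 × 3.22831e-7 ≈ 1.685e-6 mi².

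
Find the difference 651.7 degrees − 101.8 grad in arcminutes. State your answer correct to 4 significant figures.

651.7 ° = 39102.0 arcmin and 101.8 grad = 5497.20 arcmin.
39102.0 − 5497.20 ≈ 33600 arcmin.

33600 arcmin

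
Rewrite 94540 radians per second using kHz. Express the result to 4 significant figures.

15.05 kHz

1 radian per second = 0.000159155 kHz.
Thus 94540 × 0.000159155 ≈ 15.05 kHz.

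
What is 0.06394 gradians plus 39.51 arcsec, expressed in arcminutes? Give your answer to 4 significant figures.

0.06394 grad = 3.45276 arcmin and 39.51 arcsec = 0.658500 arcmin.
3.45276 + 0.658500 ≈ 4.111 arcmin.

4.111 arcminutes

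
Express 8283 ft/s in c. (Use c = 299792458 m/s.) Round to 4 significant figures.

1 ft/s = 1.01670e-9 times the speed of light.
Then 8283 × 1.01670e-9 ≈ 8.421e-6 c.

8.421e-6 c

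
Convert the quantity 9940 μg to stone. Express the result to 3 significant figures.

1.57 × 10^-6 stone

1 μg = 1.57473 × 10^-10 stone.
Then 9940 × 1.57473 × 10^-10 ≈ 1.57 × 10^-6 st.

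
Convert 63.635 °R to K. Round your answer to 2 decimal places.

°R = K × 9/5.
Applying the formula gives 35.35 K.

35.35 K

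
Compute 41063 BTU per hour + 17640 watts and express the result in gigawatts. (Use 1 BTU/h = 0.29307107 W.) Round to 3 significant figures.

41063 BTU/h = 1.20344 × 10^-5 GW and 17640 W = 1.76400 × 10^-5 GW.
1.20344 × 10^-5 + 1.76400 × 10^-5 ≈ 2.97 × 10^-5 GW.

2.97 × 10^-5 GW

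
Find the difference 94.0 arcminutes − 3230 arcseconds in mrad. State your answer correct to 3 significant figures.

11.7 milliradians

94.0 arcmin = 27.3435 mrad and 3230 arcsec = 15.6595 mrad.
27.3435 − 15.6595 ≈ 11.7 mrad.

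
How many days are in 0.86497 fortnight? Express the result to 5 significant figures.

1 fortnight = 14.0000 d.
So 0.86497 × 14.0000 ≈ 12.110 d.

12.110 d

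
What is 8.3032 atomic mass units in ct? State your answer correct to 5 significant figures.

1 u = 8.30270e-24 carats.
Thus 8.3032 × 8.30270e-24 ≈ 6.8939e-23 ct.

6.8939e-23 ct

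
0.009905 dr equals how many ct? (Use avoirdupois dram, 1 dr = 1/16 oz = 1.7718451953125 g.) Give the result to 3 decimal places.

1 dram = 8.85923 ct.
0.009905 × 8.85923 ≈ 0.088 ct.

0.088 carats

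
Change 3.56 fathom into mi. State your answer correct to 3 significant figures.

0.00405 mi

1 fathom = 0.00113636 mi.
3.56 × 0.00113636 ≈ 0.00405 mi.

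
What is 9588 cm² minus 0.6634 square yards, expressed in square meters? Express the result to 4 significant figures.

0.4041 square meters

9588 cm² = 0.958800 m² and 0.6634 yd² = 0.554687 m².
0.958800 − 0.554687 ≈ 0.4041 m².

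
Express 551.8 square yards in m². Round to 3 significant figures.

1 yd² = 0.836127 m².
Thus 551.8 × 0.836127 ≈ 461 m².

461 m²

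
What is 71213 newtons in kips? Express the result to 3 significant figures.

16.0 kip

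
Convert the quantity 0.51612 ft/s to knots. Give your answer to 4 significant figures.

0.3058 kn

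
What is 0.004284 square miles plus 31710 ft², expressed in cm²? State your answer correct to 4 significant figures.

1.404e+8 cm²

0.004284 mi² = 1.10955e+8 cm² and 31710 ft² = 2.94596e+7 cm².
1.10955e+8 + 2.94596e+7 ≈ 1.404e+8 cm².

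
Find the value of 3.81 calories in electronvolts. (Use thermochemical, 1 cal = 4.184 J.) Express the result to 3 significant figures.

9.95e+19 eV

1 calorie = 2.61145e+19 electronvolts.
Then 3.81 × 2.61145e+19 ≈ 9.95e+19 eV.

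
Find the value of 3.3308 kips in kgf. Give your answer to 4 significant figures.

1 kip = 453.592 kilograms-force.
Thus 3.3308 × 453.592 ≈ 1511 kgf.

1511 kilograms-force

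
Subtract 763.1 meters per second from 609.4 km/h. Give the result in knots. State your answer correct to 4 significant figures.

-1154 kn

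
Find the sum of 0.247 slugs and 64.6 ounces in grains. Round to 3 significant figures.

83900 gr

0.247 slug = 55628.9 gr and 64.6 oz = 28262.5 gr.
55628.9 + 28262.5 ≈ 83900 gr.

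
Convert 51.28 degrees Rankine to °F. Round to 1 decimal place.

-408.4 degrees Fahrenheit

°R = °F + 459.67.
Applying the formula gives -408.4 °F.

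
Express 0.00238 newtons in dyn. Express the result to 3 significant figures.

1 newton = 100000 dynes.
So 0.00238 × 100000 ≈ 238 dyn.

238 dynes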